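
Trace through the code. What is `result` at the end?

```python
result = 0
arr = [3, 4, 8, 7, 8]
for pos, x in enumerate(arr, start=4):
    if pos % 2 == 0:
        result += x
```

Let's trace through this code step by step.

Initialize: result = 0
Initialize: arr = [3, 4, 8, 7, 8]
Entering loop: for pos, x in enumerate(arr, start=4):

After execution: result = 19
19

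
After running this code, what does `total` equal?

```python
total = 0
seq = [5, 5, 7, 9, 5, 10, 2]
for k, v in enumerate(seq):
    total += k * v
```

Let's trace through this code step by step.

Initialize: total = 0
Initialize: seq = [5, 5, 7, 9, 5, 10, 2]
Entering loop: for k, v in enumerate(seq):

After execution: total = 128
128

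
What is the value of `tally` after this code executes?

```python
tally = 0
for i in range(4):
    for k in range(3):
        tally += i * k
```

Let's trace through this code step by step.

Initialize: tally = 0
Entering loop: for i in range(4):

After execution: tally = 18
18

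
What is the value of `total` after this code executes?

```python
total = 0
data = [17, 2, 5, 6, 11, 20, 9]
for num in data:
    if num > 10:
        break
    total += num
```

Let's trace through this code step by step.

Initialize: total = 0
Initialize: data = [17, 2, 5, 6, 11, 20, 9]
Entering loop: for num in data:

After execution: total = 0
0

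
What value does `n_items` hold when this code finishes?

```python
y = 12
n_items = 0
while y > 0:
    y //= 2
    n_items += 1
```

Let's trace through this code step by step.

Initialize: y = 12
Initialize: n_items = 0
Entering loop: while y > 0:

After execution: n_items = 4
4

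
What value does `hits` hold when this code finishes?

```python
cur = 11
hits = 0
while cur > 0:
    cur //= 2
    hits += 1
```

Let's trace through this code step by step.

Initialize: cur = 11
Initialize: hits = 0
Entering loop: while cur > 0:

After execution: hits = 4
4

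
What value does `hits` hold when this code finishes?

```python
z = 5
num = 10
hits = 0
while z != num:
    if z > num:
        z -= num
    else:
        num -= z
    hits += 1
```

Let's trace through this code step by step.

Initialize: z = 5
Initialize: num = 10
Initialize: hits = 0
Entering loop: while z != num:

After execution: hits = 1
1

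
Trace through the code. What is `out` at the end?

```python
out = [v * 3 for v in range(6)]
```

Let's trace through this code step by step.

Initialize: out = [v * 3 for v in range(6)]

After execution: out = [0, 3, 6, 9, 12, 15]
[0, 3, 6, 9, 12, 15]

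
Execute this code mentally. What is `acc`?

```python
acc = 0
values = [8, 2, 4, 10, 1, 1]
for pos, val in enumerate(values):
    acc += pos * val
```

Let's trace through this code step by step.

Initialize: acc = 0
Initialize: values = [8, 2, 4, 10, 1, 1]
Entering loop: for pos, val in enumerate(values):

After execution: acc = 49
49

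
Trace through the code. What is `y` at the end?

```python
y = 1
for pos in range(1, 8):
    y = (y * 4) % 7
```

Let's trace through this code step by step.

Initialize: y = 1
Entering loop: for pos in range(1, 8):

After execution: y = 4
4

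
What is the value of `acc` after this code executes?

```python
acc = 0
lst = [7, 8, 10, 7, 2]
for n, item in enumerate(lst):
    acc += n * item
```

Let's trace through this code step by step.

Initialize: acc = 0
Initialize: lst = [7, 8, 10, 7, 2]
Entering loop: for n, item in enumerate(lst):

After execution: acc = 57
57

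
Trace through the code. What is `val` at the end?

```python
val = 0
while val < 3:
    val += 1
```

Let's trace through this code step by step.

Initialize: val = 0
Entering loop: while val < 3:

After execution: val = 3
3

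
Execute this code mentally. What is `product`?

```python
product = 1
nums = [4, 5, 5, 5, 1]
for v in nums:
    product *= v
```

Let's trace through this code step by step.

Initialize: product = 1
Initialize: nums = [4, 5, 5, 5, 1]
Entering loop: for v in nums:

After execution: product = 500
500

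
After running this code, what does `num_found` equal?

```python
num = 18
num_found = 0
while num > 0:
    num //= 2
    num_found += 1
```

Let's trace through this code step by step.

Initialize: num = 18
Initialize: num_found = 0
Entering loop: while num > 0:

After execution: num_found = 5
5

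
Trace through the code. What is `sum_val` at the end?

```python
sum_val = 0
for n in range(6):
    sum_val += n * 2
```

Let's trace through this code step by step.

Initialize: sum_val = 0
Entering loop: for n in range(6):

After execution: sum_val = 30
30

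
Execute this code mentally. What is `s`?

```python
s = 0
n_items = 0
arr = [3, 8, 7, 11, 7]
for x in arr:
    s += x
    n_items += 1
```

Let's trace through this code step by step.

Initialize: s = 0
Initialize: n_items = 0
Initialize: arr = [3, 8, 7, 11, 7]
Entering loop: for x in arr:

After execution: s = 36
36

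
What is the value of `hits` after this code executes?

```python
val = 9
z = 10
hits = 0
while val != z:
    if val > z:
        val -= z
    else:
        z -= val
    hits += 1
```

Let's trace through this code step by step.

Initialize: val = 9
Initialize: z = 10
Initialize: hits = 0
Entering loop: while val != z:

After execution: hits = 9
9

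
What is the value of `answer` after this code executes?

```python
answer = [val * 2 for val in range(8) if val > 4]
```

Let's trace through this code step by step.

Initialize: answer = [val * 2 for val in range(8) if val > 4]

After execution: answer = [10, 12, 14]
[10, 12, 14]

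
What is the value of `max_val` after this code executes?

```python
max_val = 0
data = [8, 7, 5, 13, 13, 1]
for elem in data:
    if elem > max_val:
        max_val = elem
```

Let's trace through this code step by step.

Initialize: max_val = 0
Initialize: data = [8, 7, 5, 13, 13, 1]
Entering loop: for elem in data:

After execution: max_val = 13
13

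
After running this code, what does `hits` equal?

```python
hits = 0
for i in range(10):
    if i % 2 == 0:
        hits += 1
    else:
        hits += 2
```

Let's trace through this code step by step.

Initialize: hits = 0
Entering loop: for i in range(10):

After execution: hits = 15
15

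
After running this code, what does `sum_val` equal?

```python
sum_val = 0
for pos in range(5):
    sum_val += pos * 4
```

Let's trace through this code step by step.

Initialize: sum_val = 0
Entering loop: for pos in range(5):

After execution: sum_val = 40
40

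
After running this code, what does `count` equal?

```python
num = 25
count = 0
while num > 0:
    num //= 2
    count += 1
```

Let's trace through this code step by step.

Initialize: num = 25
Initialize: count = 0
Entering loop: while num > 0:

After execution: count = 5
5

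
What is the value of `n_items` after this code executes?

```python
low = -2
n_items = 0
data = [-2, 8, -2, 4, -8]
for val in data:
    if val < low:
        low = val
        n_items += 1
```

Let's trace through this code step by step.

Initialize: low = -2
Initialize: n_items = 0
Initialize: data = [-2, 8, -2, 4, -8]
Entering loop: for val in data:

After execution: n_items = 1
1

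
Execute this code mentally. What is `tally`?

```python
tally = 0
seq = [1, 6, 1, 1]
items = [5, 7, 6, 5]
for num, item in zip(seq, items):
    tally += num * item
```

Let's trace through this code step by step.

Initialize: tally = 0
Initialize: seq = [1, 6, 1, 1]
Initialize: items = [5, 7, 6, 5]
Entering loop: for num, item in zip(seq, items):

After execution: tally = 58
58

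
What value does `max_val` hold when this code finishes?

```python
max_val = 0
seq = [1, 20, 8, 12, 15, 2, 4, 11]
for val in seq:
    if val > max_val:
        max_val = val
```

Let's trace through this code step by step.

Initialize: max_val = 0
Initialize: seq = [1, 20, 8, 12, 15, 2, 4, 11]
Entering loop: for val in seq:

After execution: max_val = 20
20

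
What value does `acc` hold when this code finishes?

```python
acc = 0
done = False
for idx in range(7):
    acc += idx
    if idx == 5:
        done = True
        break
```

Let's trace through this code step by step.

Initialize: acc = 0
Initialize: done = False
Entering loop: for idx in range(7):

After execution: acc = 15
15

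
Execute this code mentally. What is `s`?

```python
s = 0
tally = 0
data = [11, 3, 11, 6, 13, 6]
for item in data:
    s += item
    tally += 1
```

Let's trace through this code step by step.

Initialize: s = 0
Initialize: tally = 0
Initialize: data = [11, 3, 11, 6, 13, 6]
Entering loop: for item in data:

After execution: s = 50
50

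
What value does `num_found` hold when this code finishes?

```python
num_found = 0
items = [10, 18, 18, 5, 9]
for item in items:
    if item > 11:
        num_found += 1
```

Let's trace through this code step by step.

Initialize: num_found = 0
Initialize: items = [10, 18, 18, 5, 9]
Entering loop: for item in items:

After execution: num_found = 2
2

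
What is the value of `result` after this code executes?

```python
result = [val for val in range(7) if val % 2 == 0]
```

Let's trace through this code step by step.

Initialize: result = [val for val in range(7) if val % 2 == 0]

After execution: result = [0, 2, 4, 6]
[0, 2, 4, 6]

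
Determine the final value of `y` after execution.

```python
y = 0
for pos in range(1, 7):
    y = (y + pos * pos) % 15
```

Let's trace through this code step by step.

Initialize: y = 0
Entering loop: for pos in range(1, 7):

After execution: y = 1
1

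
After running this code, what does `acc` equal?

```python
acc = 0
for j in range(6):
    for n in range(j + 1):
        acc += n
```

Let's trace through this code step by step.

Initialize: acc = 0
Entering loop: for j in range(6):

After execution: acc = 35
35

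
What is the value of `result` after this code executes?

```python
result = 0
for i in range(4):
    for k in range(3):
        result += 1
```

Let's trace through this code step by step.

Initialize: result = 0
Entering loop: for i in range(4):

After execution: result = 12
12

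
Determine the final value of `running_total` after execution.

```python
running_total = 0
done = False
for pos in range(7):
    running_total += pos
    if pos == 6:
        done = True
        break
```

Let's trace through this code step by step.

Initialize: running_total = 0
Initialize: done = False
Entering loop: for pos in range(7):

After execution: running_total = 21
21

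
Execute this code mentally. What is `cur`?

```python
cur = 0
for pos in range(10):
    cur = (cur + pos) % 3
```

Let's trace through this code step by step.

Initialize: cur = 0
Entering loop: for pos in range(10):

After execution: cur = 0
0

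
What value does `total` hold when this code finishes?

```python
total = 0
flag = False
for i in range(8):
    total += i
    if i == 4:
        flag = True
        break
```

Let's trace through this code step by step.

Initialize: total = 0
Initialize: flag = False
Entering loop: for i in range(8):

After execution: total = 10
10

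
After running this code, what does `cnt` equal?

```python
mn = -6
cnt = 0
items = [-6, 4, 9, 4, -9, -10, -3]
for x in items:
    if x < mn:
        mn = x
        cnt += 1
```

Let's trace through this code step by step.

Initialize: mn = -6
Initialize: cnt = 0
Initialize: items = [-6, 4, 9, 4, -9, -10, -3]
Entering loop: for x in items:

After execution: cnt = 2
2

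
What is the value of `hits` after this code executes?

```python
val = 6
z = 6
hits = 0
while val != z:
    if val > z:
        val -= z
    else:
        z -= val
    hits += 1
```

Let's trace through this code step by step.

Initialize: val = 6
Initialize: z = 6
Initialize: hits = 0
Entering loop: while val != z:

After execution: hits = 0
0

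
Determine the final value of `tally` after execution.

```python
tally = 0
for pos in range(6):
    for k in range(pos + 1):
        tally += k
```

Let's trace through this code step by step.

Initialize: tally = 0
Entering loop: for pos in range(6):

After execution: tally = 35
35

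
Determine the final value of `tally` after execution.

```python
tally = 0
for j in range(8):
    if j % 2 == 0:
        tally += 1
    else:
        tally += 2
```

Let's trace through this code step by step.

Initialize: tally = 0
Entering loop: for j in range(8):

After execution: tally = 12
12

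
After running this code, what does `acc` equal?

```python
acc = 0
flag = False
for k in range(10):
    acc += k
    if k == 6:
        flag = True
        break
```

Let's trace through this code step by step.

Initialize: acc = 0
Initialize: flag = False
Entering loop: for k in range(10):

After execution: acc = 21
21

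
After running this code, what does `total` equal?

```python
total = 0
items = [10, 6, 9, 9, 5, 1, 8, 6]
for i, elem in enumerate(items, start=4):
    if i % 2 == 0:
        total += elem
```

Let's trace through this code step by step.

Initialize: total = 0
Initialize: items = [10, 6, 9, 9, 5, 1, 8, 6]
Entering loop: for i, elem in enumerate(items, start=4):

After execution: total = 32
32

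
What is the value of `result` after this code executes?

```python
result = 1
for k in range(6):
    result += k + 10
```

Let's trace through this code step by step.

Initialize: result = 1
Entering loop: for k in range(6):

After execution: result = 76
76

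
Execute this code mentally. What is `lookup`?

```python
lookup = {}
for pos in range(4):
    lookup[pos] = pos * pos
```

Let's trace through this code step by step.

Initialize: lookup = {}
Entering loop: for pos in range(4):

After execution: lookup = {0: 0, 1: 1, 2: 4, 3: 9}
{0: 0, 1: 1, 2: 4, 3: 9}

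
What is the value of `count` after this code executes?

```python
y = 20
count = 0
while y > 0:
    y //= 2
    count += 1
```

Let's trace through this code step by step.

Initialize: y = 20
Initialize: count = 0
Entering loop: while y > 0:

After execution: count = 5
5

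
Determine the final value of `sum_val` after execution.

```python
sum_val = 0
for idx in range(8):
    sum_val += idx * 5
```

Let's trace through this code step by step.

Initialize: sum_val = 0
Entering loop: for idx in range(8):

After execution: sum_val = 140
140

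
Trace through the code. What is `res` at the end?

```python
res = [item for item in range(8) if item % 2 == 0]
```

Let's trace through this code step by step.

Initialize: res = [item for item in range(8) if item % 2 == 0]

After execution: res = [0, 2, 4, 6]
[0, 2, 4, 6]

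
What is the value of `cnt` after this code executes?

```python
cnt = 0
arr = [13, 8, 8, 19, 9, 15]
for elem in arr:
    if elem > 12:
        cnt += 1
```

Let's trace through this code step by step.

Initialize: cnt = 0
Initialize: arr = [13, 8, 8, 19, 9, 15]
Entering loop: for elem in arr:

After execution: cnt = 3
3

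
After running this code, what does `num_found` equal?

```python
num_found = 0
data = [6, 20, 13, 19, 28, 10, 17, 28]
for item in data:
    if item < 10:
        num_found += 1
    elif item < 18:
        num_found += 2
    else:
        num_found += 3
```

Let's trace through this code step by step.

Initialize: num_found = 0
Initialize: data = [6, 20, 13, 19, 28, 10, 17, 28]
Entering loop: for item in data:

After execution: num_found = 19
19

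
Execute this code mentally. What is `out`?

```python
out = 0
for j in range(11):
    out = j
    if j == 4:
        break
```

Let's trace through this code step by step.

Initialize: out = 0
Entering loop: for j in range(11):

After execution: out = 4
4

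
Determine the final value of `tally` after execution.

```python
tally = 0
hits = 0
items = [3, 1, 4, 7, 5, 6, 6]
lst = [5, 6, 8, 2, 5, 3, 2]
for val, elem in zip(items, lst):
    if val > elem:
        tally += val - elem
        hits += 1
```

Let's trace through this code step by step.

Initialize: tally = 0
Initialize: hits = 0
Initialize: items = [3, 1, 4, 7, 5, 6, 6]
Initialize: lst = [5, 6, 8, 2, 5, 3, 2]
Entering loop: for val, elem in zip(items, lst):

After execution: tally = 12
12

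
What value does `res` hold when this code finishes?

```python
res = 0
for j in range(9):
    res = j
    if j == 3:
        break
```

Let's trace through this code step by step.

Initialize: res = 0
Entering loop: for j in range(9):

After execution: res = 3
3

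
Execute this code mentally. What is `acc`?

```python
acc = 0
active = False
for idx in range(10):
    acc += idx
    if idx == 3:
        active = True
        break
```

Let's trace through this code step by step.

Initialize: acc = 0
Initialize: active = False
Entering loop: for idx in range(10):

After execution: acc = 6
6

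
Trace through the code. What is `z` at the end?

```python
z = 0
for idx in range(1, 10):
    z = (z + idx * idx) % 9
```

Let's trace through this code step by step.

Initialize: z = 0
Entering loop: for idx in range(1, 10):

After execution: z = 6
6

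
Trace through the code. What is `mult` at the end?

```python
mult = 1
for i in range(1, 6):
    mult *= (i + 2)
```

Let's trace through this code step by step.

Initialize: mult = 1
Entering loop: for i in range(1, 6):

After execution: mult = 2520
2520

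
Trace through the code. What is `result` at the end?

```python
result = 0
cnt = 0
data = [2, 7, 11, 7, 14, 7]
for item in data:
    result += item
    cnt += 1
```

Let's trace through this code step by step.

Initialize: result = 0
Initialize: cnt = 0
Initialize: data = [2, 7, 11, 7, 14, 7]
Entering loop: for item in data:

After execution: result = 48
48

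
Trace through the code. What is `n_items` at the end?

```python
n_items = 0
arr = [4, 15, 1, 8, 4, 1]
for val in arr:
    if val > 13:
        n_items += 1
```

Let's trace through this code step by step.

Initialize: n_items = 0
Initialize: arr = [4, 15, 1, 8, 4, 1]
Entering loop: for val in arr:

After execution: n_items = 1
1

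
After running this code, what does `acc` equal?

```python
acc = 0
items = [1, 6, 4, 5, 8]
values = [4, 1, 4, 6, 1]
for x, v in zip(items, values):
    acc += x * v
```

Let's trace through this code step by step.

Initialize: acc = 0
Initialize: items = [1, 6, 4, 5, 8]
Initialize: values = [4, 1, 4, 6, 1]
Entering loop: for x, v in zip(items, values):

After execution: acc = 64
64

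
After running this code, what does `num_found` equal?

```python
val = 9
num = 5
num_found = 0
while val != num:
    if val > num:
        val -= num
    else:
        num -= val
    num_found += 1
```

Let's trace through this code step by step.

Initialize: val = 9
Initialize: num = 5
Initialize: num_found = 0
Entering loop: while val != num:

After execution: num_found = 5
5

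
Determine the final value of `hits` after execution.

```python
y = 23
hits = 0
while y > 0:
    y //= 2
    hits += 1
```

Let's trace through this code step by step.

Initialize: y = 23
Initialize: hits = 0
Entering loop: while y > 0:

After execution: hits = 5
5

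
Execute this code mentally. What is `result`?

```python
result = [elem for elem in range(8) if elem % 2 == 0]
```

Let's trace through this code step by step.

Initialize: result = [elem for elem in range(8) if elem % 2 == 0]

After execution: result = [0, 2, 4, 6]
[0, 2, 4, 6]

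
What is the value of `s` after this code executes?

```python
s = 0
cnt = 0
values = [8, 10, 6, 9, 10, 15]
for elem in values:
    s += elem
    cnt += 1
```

Let's trace through this code step by step.

Initialize: s = 0
Initialize: cnt = 0
Initialize: values = [8, 10, 6, 9, 10, 15]
Entering loop: for elem in values:

After execution: s = 58
58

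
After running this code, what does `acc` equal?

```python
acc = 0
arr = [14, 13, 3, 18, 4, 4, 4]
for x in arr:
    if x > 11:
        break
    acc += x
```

Let's trace through this code step by step.

Initialize: acc = 0
Initialize: arr = [14, 13, 3, 18, 4, 4, 4]
Entering loop: for x in arr:

After execution: acc = 0
0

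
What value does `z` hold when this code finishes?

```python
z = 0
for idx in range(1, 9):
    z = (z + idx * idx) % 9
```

Let's trace through this code step by step.

Initialize: z = 0
Entering loop: for idx in range(1, 9):

After execution: z = 6
6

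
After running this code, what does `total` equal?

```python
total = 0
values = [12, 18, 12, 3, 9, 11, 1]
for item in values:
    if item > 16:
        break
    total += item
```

Let's trace through this code step by step.

Initialize: total = 0
Initialize: values = [12, 18, 12, 3, 9, 11, 1]
Entering loop: for item in values:

After execution: total = 12
12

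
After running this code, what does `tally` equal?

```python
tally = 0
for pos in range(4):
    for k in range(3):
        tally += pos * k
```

Let's trace through this code step by step.

Initialize: tally = 0
Entering loop: for pos in range(4):

After execution: tally = 18
18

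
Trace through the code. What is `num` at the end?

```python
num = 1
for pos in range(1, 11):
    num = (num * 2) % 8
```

Let's trace through this code step by step.

Initialize: num = 1
Entering loop: for pos in range(1, 11):

After execution: num = 0
0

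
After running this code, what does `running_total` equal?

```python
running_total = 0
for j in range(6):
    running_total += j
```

Let's trace through this code step by step.

Initialize: running_total = 0
Entering loop: for j in range(6):

After execution: running_total = 15
15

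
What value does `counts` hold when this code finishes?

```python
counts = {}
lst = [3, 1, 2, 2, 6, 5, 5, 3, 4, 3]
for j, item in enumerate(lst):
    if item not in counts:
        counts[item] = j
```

Let's trace through this code step by step.

Initialize: counts = {}
Initialize: lst = [3, 1, 2, 2, 6, 5, 5, 3, 4, 3]
Entering loop: for j, item in enumerate(lst):

After execution: counts = {3: 0, 1: 1, 2: 2, 6: 4, 5: 5, 4: 8}
{3: 0, 1: 1, 2: 2, 6: 4, 5: 5, 4: 8}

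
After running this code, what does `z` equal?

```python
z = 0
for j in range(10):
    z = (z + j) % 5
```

Let's trace through this code step by step.

Initialize: z = 0
Entering loop: for j in range(10):

After execution: z = 0
0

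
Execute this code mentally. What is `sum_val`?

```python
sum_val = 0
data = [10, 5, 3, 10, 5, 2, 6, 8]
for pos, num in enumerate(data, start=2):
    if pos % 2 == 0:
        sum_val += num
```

Let's trace through this code step by step.

Initialize: sum_val = 0
Initialize: data = [10, 5, 3, 10, 5, 2, 6, 8]
Entering loop: for pos, num in enumerate(data, start=2):

After execution: sum_val = 24
24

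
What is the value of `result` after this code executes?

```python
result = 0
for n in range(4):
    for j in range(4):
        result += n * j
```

Let's trace through this code step by step.

Initialize: result = 0
Entering loop: for n in range(4):

After execution: result = 36
36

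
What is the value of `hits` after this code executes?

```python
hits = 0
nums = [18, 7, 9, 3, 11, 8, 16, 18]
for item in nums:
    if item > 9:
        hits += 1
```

Let's trace through this code step by step.

Initialize: hits = 0
Initialize: nums = [18, 7, 9, 3, 11, 8, 16, 18]
Entering loop: for item in nums:

After execution: hits = 4
4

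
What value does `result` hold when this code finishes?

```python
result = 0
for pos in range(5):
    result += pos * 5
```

Let's trace through this code step by step.

Initialize: result = 0
Entering loop: for pos in range(5):

After execution: result = 50
50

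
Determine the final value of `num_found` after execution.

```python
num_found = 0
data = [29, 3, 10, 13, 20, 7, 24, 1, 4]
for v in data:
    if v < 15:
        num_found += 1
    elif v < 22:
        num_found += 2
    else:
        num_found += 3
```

Let's trace through this code step by step.

Initialize: num_found = 0
Initialize: data = [29, 3, 10, 13, 20, 7, 24, 1, 4]
Entering loop: for v in data:

After execution: num_found = 14
14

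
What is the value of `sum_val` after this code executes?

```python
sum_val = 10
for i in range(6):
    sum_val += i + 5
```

Let's trace through this code step by step.

Initialize: sum_val = 10
Entering loop: for i in range(6):

After execution: sum_val = 55
55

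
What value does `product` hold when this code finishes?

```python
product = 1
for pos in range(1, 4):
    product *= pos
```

Let's trace through this code step by step.

Initialize: product = 1
Entering loop: for pos in range(1, 4):

After execution: product = 6
6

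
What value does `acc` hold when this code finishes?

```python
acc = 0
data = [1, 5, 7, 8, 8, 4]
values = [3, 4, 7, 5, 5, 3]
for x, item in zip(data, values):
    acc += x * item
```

Let's trace through this code step by step.

Initialize: acc = 0
Initialize: data = [1, 5, 7, 8, 8, 4]
Initialize: values = [3, 4, 7, 5, 5, 3]
Entering loop: for x, item in zip(data, values):

After execution: acc = 164
164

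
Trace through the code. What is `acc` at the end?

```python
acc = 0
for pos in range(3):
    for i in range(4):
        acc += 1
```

Let's trace through this code step by step.

Initialize: acc = 0
Entering loop: for pos in range(3):

After execution: acc = 12
12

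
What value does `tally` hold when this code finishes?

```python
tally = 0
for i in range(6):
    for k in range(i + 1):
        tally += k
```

Let's trace through this code step by step.

Initialize: tally = 0
Entering loop: for i in range(6):

After execution: tally = 35
35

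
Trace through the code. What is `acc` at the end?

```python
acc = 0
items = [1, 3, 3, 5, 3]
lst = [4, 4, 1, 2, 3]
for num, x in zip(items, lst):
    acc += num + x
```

Let's trace through this code step by step.

Initialize: acc = 0
Initialize: items = [1, 3, 3, 5, 3]
Initialize: lst = [4, 4, 1, 2, 3]
Entering loop: for num, x in zip(items, lst):

After execution: acc = 29
29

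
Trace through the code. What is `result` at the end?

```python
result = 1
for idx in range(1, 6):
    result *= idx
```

Let's trace through this code step by step.

Initialize: result = 1
Entering loop: for idx in range(1, 6):

After execution: result = 120
120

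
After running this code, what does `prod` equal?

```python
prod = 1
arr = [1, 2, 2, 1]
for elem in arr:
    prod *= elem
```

Let's trace through this code step by step.

Initialize: prod = 1
Initialize: arr = [1, 2, 2, 1]
Entering loop: for elem in arr:

After execution: prod = 4
4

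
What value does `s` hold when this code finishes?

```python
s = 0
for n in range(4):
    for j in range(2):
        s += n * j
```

Let's trace through this code step by step.

Initialize: s = 0
Entering loop: for n in range(4):

After execution: s = 6
6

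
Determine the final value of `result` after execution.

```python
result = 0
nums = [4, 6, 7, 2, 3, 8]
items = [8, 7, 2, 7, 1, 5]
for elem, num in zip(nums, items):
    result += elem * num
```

Let's trace through this code step by step.

Initialize: result = 0
Initialize: nums = [4, 6, 7, 2, 3, 8]
Initialize: items = [8, 7, 2, 7, 1, 5]
Entering loop: for elem, num in zip(nums, items):

After execution: result = 145
145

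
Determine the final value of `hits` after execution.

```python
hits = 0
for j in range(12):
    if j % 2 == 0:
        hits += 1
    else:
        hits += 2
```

Let's trace through this code step by step.

Initialize: hits = 0
Entering loop: for j in range(12):

After execution: hits = 18
18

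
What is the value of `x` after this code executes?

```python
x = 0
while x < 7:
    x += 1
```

Let's trace through this code step by step.

Initialize: x = 0
Entering loop: while x < 7:

After execution: x = 7
7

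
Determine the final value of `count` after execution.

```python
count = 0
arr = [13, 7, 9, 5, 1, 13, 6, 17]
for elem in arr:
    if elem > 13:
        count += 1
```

Let's trace through this code step by step.

Initialize: count = 0
Initialize: arr = [13, 7, 9, 5, 1, 13, 6, 17]
Entering loop: for elem in arr:

After execution: count = 1
1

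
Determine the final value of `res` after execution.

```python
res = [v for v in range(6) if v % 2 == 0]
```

Let's trace through this code step by step.

Initialize: res = [v for v in range(6) if v % 2 == 0]

After execution: res = [0, 2, 4]
[0, 2, 4]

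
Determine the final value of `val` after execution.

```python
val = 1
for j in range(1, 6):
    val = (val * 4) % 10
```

Let's trace through this code step by step.

Initialize: val = 1
Entering loop: for j in range(1, 6):

After execution: val = 4
4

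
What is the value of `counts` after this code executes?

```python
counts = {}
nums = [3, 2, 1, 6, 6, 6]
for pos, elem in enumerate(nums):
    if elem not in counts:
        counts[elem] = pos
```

Let's trace through this code step by step.

Initialize: counts = {}
Initialize: nums = [3, 2, 1, 6, 6, 6]
Entering loop: for pos, elem in enumerate(nums):

After execution: counts = {3: 0, 2: 1, 1: 2, 6: 3}
{3: 0, 2: 1, 1: 2, 6: 3}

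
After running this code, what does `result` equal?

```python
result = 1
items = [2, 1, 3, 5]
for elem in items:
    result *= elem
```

Let's trace through this code step by step.

Initialize: result = 1
Initialize: items = [2, 1, 3, 5]
Entering loop: for elem in items:

After execution: result = 30
30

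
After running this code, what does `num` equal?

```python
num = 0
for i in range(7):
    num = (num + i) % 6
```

Let's trace through this code step by step.

Initialize: num = 0
Entering loop: for i in range(7):

After execution: num = 3
3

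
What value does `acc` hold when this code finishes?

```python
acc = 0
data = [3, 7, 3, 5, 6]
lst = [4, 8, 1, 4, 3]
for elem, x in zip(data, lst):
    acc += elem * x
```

Let's trace through this code step by step.

Initialize: acc = 0
Initialize: data = [3, 7, 3, 5, 6]
Initialize: lst = [4, 8, 1, 4, 3]
Entering loop: for elem, x in zip(data, lst):

After execution: acc = 109
109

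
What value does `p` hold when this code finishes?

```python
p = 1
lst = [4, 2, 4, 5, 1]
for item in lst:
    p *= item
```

Let's trace through this code step by step.

Initialize: p = 1
Initialize: lst = [4, 2, 4, 5, 1]
Entering loop: for item in lst:

After execution: p = 160
160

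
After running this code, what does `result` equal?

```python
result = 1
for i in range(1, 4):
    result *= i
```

Let's trace through this code step by step.

Initialize: result = 1
Entering loop: for i in range(1, 4):

After execution: result = 6
6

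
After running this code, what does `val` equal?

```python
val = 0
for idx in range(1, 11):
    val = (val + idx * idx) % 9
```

Let's trace through this code step by step.

Initialize: val = 0
Entering loop: for idx in range(1, 11):

After execution: val = 7
7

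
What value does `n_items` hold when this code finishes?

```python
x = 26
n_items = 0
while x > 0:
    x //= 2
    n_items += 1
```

Let's trace through this code step by step.

Initialize: x = 26
Initialize: n_items = 0
Entering loop: while x > 0:

After execution: n_items = 5
5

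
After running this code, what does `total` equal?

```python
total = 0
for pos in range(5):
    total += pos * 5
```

Let's trace through this code step by step.

Initialize: total = 0
Entering loop: for pos in range(5):

After execution: total = 50
50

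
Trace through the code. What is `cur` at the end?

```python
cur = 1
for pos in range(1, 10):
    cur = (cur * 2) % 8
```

Let's trace through this code step by step.

Initialize: cur = 1
Entering loop: for pos in range(1, 10):

After execution: cur = 0
0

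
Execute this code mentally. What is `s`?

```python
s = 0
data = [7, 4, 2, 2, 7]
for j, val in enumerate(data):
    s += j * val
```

Let's trace through this code step by step.

Initialize: s = 0
Initialize: data = [7, 4, 2, 2, 7]
Entering loop: for j, val in enumerate(data):

After execution: s = 42
42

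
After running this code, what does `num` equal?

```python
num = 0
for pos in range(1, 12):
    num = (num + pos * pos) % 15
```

Let's trace through this code step by step.

Initialize: num = 0
Entering loop: for pos in range(1, 12):

After execution: num = 11
11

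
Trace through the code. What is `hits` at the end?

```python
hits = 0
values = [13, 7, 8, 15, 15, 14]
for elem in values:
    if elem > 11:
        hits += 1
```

Let's trace through this code step by step.

Initialize: hits = 0
Initialize: values = [13, 7, 8, 15, 15, 14]
Entering loop: for elem in values:

After execution: hits = 4
4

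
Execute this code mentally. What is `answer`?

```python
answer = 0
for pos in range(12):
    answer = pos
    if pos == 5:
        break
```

Let's trace through this code step by step.

Initialize: answer = 0
Entering loop: for pos in range(12):

After execution: answer = 5
5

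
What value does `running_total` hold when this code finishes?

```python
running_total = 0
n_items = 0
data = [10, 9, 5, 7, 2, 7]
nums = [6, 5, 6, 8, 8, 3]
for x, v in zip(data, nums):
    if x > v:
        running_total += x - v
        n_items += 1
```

Let's trace through this code step by step.

Initialize: running_total = 0
Initialize: n_items = 0
Initialize: data = [10, 9, 5, 7, 2, 7]
Initialize: nums = [6, 5, 6, 8, 8, 3]
Entering loop: for x, v in zip(data, nums):

After execution: running_total = 12
12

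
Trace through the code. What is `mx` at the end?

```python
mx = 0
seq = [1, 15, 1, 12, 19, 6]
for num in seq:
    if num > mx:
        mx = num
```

Let's trace through this code step by step.

Initialize: mx = 0
Initialize: seq = [1, 15, 1, 12, 19, 6]
Entering loop: for num in seq:

After execution: mx = 19
19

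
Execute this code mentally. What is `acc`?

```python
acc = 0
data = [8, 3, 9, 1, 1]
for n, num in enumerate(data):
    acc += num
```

Let's trace through this code step by step.

Initialize: acc = 0
Initialize: data = [8, 3, 9, 1, 1]
Entering loop: for n, num in enumerate(data):

After execution: acc = 22
22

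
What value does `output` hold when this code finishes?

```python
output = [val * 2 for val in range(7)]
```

Let's trace through this code step by step.

Initialize: output = [val * 2 for val in range(7)]

After execution: output = [0, 2, 4, 6, 8, 10, 12]
[0, 2, 4, 6, 8, 10, 12]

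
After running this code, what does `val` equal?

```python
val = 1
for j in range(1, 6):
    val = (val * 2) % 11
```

Let's trace through this code step by step.

Initialize: val = 1
Entering loop: for j in range(1, 6):

After execution: val = 10
10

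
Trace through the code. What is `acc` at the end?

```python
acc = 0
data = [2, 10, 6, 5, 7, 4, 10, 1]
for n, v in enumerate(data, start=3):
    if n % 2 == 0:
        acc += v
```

Let's trace through this code step by step.

Initialize: acc = 0
Initialize: data = [2, 10, 6, 5, 7, 4, 10, 1]
Entering loop: for n, v in enumerate(data, start=3):

After execution: acc = 20
20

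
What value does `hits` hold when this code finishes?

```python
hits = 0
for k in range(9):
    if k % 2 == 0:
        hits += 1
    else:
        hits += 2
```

Let's trace through this code step by step.

Initialize: hits = 0
Entering loop: for k in range(9):

After execution: hits = 13
13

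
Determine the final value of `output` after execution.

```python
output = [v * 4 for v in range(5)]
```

Let's trace through this code step by step.

Initialize: output = [v * 4 for v in range(5)]

After execution: output = [0, 4, 8, 12, 16]
[0, 4, 8, 12, 16]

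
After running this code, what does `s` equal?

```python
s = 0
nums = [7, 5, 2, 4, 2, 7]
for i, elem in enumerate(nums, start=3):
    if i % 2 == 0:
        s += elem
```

Let's trace through this code step by step.

Initialize: s = 0
Initialize: nums = [7, 5, 2, 4, 2, 7]
Entering loop: for i, elem in enumerate(nums, start=3):

After execution: s = 16
16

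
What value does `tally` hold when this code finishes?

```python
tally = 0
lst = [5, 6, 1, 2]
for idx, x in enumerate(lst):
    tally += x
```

Let's trace through this code step by step.

Initialize: tally = 0
Initialize: lst = [5, 6, 1, 2]
Entering loop: for idx, x in enumerate(lst):

After execution: tally = 14
14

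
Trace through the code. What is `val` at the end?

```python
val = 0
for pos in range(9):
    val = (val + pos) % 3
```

Let's trace through this code step by step.

Initialize: val = 0
Entering loop: for pos in range(9):

After execution: val = 0
0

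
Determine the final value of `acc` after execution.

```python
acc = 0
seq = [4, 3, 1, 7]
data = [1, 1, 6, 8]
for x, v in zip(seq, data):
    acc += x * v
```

Let's trace through this code step by step.

Initialize: acc = 0
Initialize: seq = [4, 3, 1, 7]
Initialize: data = [1, 1, 6, 8]
Entering loop: for x, v in zip(seq, data):

After execution: acc = 69
69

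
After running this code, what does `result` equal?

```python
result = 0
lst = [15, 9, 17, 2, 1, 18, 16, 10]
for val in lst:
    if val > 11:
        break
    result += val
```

Let's trace through this code step by step.

Initialize: result = 0
Initialize: lst = [15, 9, 17, 2, 1, 18, 16, 10]
Entering loop: for val in lst:

After execution: result = 0
0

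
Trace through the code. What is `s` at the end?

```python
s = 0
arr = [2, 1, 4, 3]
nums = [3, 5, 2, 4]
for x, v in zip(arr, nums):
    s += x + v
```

Let's trace through this code step by step.

Initialize: s = 0
Initialize: arr = [2, 1, 4, 3]
Initialize: nums = [3, 5, 2, 4]
Entering loop: for x, v in zip(arr, nums):

After execution: s = 24
24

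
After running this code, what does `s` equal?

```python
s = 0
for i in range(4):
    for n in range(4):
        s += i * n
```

Let's trace through this code step by step.

Initialize: s = 0
Entering loop: for i in range(4):

After execution: s = 36
36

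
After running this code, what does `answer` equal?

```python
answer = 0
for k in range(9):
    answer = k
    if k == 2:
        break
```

Let's trace through this code step by step.

Initialize: answer = 0
Entering loop: for k in range(9):

After execution: answer = 2
2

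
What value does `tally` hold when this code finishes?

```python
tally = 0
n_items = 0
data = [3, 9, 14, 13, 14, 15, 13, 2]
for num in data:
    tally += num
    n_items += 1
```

Let's trace through this code step by step.

Initialize: tally = 0
Initialize: n_items = 0
Initialize: data = [3, 9, 14, 13, 14, 15, 13, 2]
Entering loop: for num in data:

After execution: tally = 83
83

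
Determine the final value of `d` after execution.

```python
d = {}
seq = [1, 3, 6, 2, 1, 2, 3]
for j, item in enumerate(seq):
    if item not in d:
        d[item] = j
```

Let's trace through this code step by step.

Initialize: d = {}
Initialize: seq = [1, 3, 6, 2, 1, 2, 3]
Entering loop: for j, item in enumerate(seq):

After execution: d = {1: 0, 3: 1, 6: 2, 2: 3}
{1: 0, 3: 1, 6: 2, 2: 3}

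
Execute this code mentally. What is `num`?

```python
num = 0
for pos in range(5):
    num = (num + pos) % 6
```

Let's trace through this code step by step.

Initialize: num = 0
Entering loop: for pos in range(5):

After execution: num = 4
4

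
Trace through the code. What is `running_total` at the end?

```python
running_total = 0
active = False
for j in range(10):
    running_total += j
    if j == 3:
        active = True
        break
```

Let's trace through this code step by step.

Initialize: running_total = 0
Initialize: active = False
Entering loop: for j in range(10):

After execution: running_total = 6
6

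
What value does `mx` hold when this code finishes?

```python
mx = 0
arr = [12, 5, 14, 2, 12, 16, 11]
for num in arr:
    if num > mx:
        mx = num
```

Let's trace through this code step by step.

Initialize: mx = 0
Initialize: arr = [12, 5, 14, 2, 12, 16, 11]
Entering loop: for num in arr:

After execution: mx = 16
16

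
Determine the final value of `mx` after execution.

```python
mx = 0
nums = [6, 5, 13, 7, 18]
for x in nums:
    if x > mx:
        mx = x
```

Let's trace through this code step by step.

Initialize: mx = 0
Initialize: nums = [6, 5, 13, 7, 18]
Entering loop: for x in nums:

After execution: mx = 18
18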